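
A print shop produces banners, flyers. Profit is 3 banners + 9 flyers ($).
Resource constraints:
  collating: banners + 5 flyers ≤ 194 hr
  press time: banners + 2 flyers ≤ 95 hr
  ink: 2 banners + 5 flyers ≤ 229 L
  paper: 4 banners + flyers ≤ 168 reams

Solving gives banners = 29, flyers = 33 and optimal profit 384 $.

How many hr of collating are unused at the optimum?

collating used = 1·29 + 5·33 = 194; slack = 194 − 194 = 0.

0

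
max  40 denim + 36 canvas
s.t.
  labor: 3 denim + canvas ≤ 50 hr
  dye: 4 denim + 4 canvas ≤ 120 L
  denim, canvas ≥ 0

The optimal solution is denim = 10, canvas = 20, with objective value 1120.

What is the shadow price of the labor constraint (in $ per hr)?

2

Both labor and dye are binding at x*.
The binding rows give the dual system: 3·y_labor + 4·y_dye = 40 and 1·y_labor + 4·y_dye = 36.
→ y_labor = 2 and y_dye = 8.5.
Shadow price of labor = 2.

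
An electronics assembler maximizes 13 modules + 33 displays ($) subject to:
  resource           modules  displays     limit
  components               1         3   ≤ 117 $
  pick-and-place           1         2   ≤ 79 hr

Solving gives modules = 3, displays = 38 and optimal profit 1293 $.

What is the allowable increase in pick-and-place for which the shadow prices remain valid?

Binding constraints: components, pick-and-place. The basis is B = [[1,3],[1,2]] with det -1.
Per unit increase in pick-and-place, x* moves by d = (3, -1).
The basis stays optimal until displays reaches 0; allowable increase = 38 hr.

38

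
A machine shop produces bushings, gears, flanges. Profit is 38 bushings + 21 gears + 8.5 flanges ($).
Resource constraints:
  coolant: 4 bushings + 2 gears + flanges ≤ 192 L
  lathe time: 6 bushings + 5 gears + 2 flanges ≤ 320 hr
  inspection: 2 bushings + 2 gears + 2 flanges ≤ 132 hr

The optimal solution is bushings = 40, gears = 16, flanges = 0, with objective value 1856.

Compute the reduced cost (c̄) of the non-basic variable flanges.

Check each constraint at x*: coolant 192/192 (tight); lathe time 320/320 (tight); inspection 112/132 (slack 20).
By complementary slackness, y = 0 for the non-binding constraint.
Dual feasibility on the basic columns requires 4·y_coolant + 6·y_lathe time = 38, 2·y_coolant + 5·y_lathe time = 21.
Solving: y_coolant = 8, y_lathe time = 1.
Reduced cost of flanges: c₃ − yᵀa₃ = 8.5 − (8·1 + 1·2) = 8.5 − 10 = -1.5.

-1.5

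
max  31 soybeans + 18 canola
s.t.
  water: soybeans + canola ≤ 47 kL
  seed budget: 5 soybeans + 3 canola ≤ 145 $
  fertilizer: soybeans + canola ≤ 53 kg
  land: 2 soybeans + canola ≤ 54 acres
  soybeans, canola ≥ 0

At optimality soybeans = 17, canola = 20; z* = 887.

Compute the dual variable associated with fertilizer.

0

At the optimum: water uses 37 of 47 (slack = 10); seed budget uses 145 of 145 (binding); fertilizer uses 37 of 53 (slack = 16); land uses 54 of 54 (binding).
Since water, fertilizer are not tight, their duals are 0.
From A_Bᵀ y = c: 5·y_seed budget + 2·y_land = 31; 3·y_seed budget + 1·y_land = 18.
Solving: y_seed budget = 5, y_land = 3.
Shadow price of fertilizer = 0.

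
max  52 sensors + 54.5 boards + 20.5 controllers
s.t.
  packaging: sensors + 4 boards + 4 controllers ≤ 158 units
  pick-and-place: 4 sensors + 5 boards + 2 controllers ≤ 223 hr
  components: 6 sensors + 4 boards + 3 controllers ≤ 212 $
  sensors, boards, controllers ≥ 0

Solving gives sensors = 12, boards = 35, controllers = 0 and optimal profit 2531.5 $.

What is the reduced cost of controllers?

-5.5

Check each constraint at x*: packaging 152/158 (slack 6); pick-and-place 223/223 (tight); components 212/212 (tight).
Slack constraints have shadow price 0 (complementary slackness).
Dual feasibility on the basic columns requires 4·y_pick-and-place + 6·y_components = 52, 5·y_pick-and-place + 4·y_components = 54.5.
This yields shadow prices y_pick-and-place = 8.5, y_components = 3.
Reduced cost of controllers: c₃ − yᵀa₃ = 20.5 − (8.5·2 + 3·3) = 20.5 − 26 = -5.5.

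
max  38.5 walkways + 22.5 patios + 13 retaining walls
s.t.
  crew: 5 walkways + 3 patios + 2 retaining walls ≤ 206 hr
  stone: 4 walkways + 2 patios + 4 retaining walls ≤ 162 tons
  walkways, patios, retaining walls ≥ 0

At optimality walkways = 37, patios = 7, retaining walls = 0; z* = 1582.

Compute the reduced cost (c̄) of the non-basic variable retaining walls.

-6

At the optimum: crew uses 206 of 206 (binding); stone uses 162 of 162 (binding).
Dual feasibility on the basic columns requires 5·y_crew + 4·y_stone = 38.5, 3·y_crew + 2·y_stone = 22.5.
Solving: y_crew = 6.5, y_stone = 1.5.
Reduced cost of retaining walls: c₃ − yᵀa₃ = 13 − (6.5·2 + 1.5·4) = 13 − 19 = -6.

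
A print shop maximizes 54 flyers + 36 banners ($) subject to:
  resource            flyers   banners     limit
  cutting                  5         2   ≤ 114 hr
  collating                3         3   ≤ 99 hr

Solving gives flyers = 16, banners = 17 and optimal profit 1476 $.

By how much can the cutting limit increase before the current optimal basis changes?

Binding constraints: cutting, collating. The basis is B = [[5,2],[3,3]] with det 9.
Per unit increase in cutting, x* moves by d = (0.3333, -0.3333).
The basis stays optimal until banners reaches 0; allowable increase = 51 hr.

51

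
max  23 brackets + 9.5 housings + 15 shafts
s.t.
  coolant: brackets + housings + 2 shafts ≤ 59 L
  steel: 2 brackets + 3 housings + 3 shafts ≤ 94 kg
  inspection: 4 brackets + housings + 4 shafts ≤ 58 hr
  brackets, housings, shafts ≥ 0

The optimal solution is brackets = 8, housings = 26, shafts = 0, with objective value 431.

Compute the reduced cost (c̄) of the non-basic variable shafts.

Check each constraint at x*: coolant 34/59 (slack 25); steel 94/94 (tight); inspection 58/58 (tight).
By complementary slackness, y = 0 for the non-binding constraint.
The binding rows give the dual system: 2·y_steel + 4·y_inspection = 23 and 3·y_steel + 1·y_inspection = 9.5.
This yields shadow prices y_steel = 1.5, y_inspection = 5.
Reduced cost of shafts: c₃ − yᵀa₃ = 15 − (1.5·3 + 5·4) = 15 − 24.5 = -9.5.

-9.5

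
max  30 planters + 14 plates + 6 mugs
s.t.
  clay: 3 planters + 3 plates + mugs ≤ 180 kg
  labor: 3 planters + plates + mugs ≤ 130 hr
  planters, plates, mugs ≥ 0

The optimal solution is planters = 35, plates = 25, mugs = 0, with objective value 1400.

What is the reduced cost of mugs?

At the optimum: clay uses 180 of 180 (binding); labor uses 130 of 130 (binding).
Dual feasibility on the basic columns requires 3·y_clay + 3·y_labor = 30, 3·y_clay + 1·y_labor = 14.
Solving: y_clay = 2, y_labor = 8.
Reduced cost of mugs: c₃ − yᵀa₃ = 6 − (2·1 + 8·1) = 6 − 10 = -4.

-4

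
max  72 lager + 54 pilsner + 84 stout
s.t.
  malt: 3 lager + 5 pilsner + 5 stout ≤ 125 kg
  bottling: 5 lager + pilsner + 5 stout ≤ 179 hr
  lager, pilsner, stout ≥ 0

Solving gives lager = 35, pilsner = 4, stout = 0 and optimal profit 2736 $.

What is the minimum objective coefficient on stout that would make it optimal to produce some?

90

Both malt and bottling are binding at x*.
Dual feasibility on the basic columns requires 3·y_malt + 5·y_bottling = 72, 5·y_malt + 1·y_bottling = 54.
→ y_malt = 9 and y_bottling = 9.
stout enters the basis when its profit ≥ yᵀa₃ = 9·5 + 9·5 = 90.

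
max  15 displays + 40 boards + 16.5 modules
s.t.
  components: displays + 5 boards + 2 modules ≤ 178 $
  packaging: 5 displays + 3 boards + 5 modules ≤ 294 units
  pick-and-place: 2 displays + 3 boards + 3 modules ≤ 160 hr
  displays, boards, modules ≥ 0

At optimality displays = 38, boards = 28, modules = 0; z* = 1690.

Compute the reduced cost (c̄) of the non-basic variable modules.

-8.5

Check each constraint at x*: components 178/178 (tight); packaging 274/294 (slack 20); pick-and-place 160/160 (tight).
Since packaging is not tight, its dual is 0.
From A_Bᵀ y = c: 1·y_components + 2·y_pick-and-place = 15; 5·y_components + 3·y_pick-and-place = 40.
This yields shadow prices y_components = 5, y_pick-and-place = 5.
Reduced cost of modules: c₃ − yᵀa₃ = 16.5 − (5·2 + 5·3) = 16.5 − 25 = -8.5.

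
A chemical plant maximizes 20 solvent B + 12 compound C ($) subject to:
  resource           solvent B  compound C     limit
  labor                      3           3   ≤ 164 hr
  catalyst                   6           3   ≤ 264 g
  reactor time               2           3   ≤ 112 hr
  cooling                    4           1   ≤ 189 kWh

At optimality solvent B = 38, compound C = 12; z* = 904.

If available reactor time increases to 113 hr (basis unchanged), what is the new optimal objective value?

Check each constraint at x*: labor 150/164 (slack 14); catalyst 264/264 (tight); reactor time 112/112 (tight); cooling 164/189 (slack 25).
Slack constraints have shadow price 0 (complementary slackness).
Dual feasibility on the basic columns requires 6·y_catalyst + 2·y_reactor time = 20, 3·y_catalyst + 3·y_reactor time = 12.
→ y_catalyst = 3 and y_reactor time = 1.
Δz = y_reactor time·Δb = 1 × (1) = 1, so new z* = 904 + 1 = 905.

905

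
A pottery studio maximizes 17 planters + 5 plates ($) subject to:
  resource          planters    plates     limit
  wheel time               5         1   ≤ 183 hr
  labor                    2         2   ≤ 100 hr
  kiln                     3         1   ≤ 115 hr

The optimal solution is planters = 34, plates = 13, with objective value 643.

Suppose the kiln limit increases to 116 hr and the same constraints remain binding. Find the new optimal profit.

647

Check each constraint at x*: wheel time 183/183 (tight); labor 94/100 (slack 6); kiln 115/115 (tight).
Since labor is not tight, its dual is 0.
The binding rows give the dual system: 5·y_wheel time + 3·y_kiln = 17 and 1·y_wheel time + 1·y_kiln = 5.
→ y_wheel time = 1 and y_kiln = 4.
Δz = y_kiln·Δb = 4 × (1) = 4, so new z* = 643 + 4 = 647.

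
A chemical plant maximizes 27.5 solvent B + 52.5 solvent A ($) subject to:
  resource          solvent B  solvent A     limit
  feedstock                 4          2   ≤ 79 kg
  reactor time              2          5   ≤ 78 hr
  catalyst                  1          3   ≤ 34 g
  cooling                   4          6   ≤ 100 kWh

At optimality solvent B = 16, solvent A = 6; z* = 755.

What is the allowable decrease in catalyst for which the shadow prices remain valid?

1.125

Binding constraints: catalyst, cooling. The basis is B = [[1,3],[4,6]] with det -6.
Per unit decrease in catalyst, x* moves by d = (1, -0.6667).
The basis stays optimal until feedstock becomes binding; allowable decrease = 1.125 g.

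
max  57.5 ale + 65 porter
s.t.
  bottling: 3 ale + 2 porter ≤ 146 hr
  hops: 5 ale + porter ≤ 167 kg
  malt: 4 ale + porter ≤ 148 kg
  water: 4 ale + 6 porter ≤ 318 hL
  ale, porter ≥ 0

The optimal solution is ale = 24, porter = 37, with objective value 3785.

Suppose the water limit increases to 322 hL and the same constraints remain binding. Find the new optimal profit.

At the optimum: bottling uses 146 of 146 (binding); hops uses 157 of 167 (slack = 10); malt uses 133 of 148 (slack = 15); water uses 318 of 318 (binding).
Since hops, malt are not tight, their duals are 0.
Dual feasibility on the basic columns requires 3·y_bottling + 4·y_water = 57.5, 2·y_bottling + 6·y_water = 65.
This yields shadow prices y_bottling = 8.5, y_water = 8.
Δz = y_water·Δb = 8 × (4) = 32, so new z* = 3785 + 32 = 3817.

3817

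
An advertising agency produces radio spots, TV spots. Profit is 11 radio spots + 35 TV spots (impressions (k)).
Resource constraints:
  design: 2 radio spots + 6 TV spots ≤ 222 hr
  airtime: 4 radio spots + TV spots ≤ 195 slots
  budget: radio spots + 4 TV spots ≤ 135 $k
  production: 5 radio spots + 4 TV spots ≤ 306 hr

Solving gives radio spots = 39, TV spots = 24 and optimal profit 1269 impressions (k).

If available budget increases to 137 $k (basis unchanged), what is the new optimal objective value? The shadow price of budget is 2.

1273

Δb = 2, so new z* = 1269 + (2)·(2) = 1269 + 4 = 1273.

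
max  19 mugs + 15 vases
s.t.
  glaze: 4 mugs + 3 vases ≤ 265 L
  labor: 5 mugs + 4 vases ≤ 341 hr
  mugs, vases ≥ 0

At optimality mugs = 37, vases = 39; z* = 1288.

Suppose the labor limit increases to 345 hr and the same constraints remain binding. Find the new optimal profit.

1300

Check each constraint at x*: glaze 265/265 (tight); labor 341/341 (tight).
From A_Bᵀ y = c: 4·y_glaze + 5·y_labor = 19; 3·y_glaze + 4·y_labor = 15.
Solving: y_glaze = 1, y_labor = 3.
Δz = y_labor·Δb = 3 × (4) = 12, so new z* = 1288 + 12 = 1300.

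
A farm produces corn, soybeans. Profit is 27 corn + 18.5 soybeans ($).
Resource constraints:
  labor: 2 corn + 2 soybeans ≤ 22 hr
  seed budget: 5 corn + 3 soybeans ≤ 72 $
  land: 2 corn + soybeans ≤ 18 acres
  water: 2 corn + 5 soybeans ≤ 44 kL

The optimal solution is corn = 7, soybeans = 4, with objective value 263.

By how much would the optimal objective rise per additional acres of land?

At the optimum: labor uses 22 of 22 (binding); seed budget uses 47 of 72 (slack = 25); land uses 18 of 18 (binding); water uses 34 of 44 (slack = 10).
Since seed budget, water are not tight, their duals are 0.
Dual feasibility on the basic columns requires 2·y_labor + 2·y_land = 27, 2·y_labor + 1·y_land = 18.5.
→ y_labor = 5 and y_land = 8.5.
Shadow price of land = 8.5.

8.5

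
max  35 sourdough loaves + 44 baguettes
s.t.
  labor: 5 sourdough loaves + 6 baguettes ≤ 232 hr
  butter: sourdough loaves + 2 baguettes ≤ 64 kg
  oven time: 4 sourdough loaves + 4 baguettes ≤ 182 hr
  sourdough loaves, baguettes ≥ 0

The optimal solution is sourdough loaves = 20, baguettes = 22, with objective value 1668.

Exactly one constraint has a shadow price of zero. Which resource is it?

labor: 232/232 (binding)
butter: 64/64 (binding)
oven time: 168/182 (slack 14)
By complementary slackness, a constraint with positive slack has shadow price 0 → oven time.

oven time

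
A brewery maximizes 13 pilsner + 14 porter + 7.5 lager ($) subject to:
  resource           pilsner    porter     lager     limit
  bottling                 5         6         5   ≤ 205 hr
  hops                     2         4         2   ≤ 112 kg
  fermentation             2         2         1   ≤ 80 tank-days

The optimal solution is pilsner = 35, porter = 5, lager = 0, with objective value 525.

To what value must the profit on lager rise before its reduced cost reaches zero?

Binding: bottling and fermentation. Non-binding: hops (22 unused).
Slack constraints have shadow price 0 (complementary slackness).
Dual feasibility on the basic columns requires 5·y_bottling + 2·y_fermentation = 13, 6·y_bottling + 2·y_fermentation = 14.
→ y_bottling = 1 and y_fermentation = 4.
lager enters the basis when its profit ≥ yᵀa₃ = 1·5 + 4·1 = 9.

9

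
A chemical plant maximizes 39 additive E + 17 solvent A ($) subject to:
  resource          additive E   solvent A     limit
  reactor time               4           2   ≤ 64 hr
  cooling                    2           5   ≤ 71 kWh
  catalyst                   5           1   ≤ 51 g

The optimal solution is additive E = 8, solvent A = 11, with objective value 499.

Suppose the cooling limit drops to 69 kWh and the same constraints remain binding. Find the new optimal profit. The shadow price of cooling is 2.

495

Δb = -2, so new z* = 499 + (2)·(-2) = 499 − 4 = 495.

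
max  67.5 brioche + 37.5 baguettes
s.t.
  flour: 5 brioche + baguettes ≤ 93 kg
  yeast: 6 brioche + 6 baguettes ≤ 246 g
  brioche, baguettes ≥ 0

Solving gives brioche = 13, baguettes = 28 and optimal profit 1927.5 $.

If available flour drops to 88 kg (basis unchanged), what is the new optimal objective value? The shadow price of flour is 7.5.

Δb = -5, so new z* = 1927.5 + (7.5)·(-5) = 1927.5 − 37.5 = 1890.

1890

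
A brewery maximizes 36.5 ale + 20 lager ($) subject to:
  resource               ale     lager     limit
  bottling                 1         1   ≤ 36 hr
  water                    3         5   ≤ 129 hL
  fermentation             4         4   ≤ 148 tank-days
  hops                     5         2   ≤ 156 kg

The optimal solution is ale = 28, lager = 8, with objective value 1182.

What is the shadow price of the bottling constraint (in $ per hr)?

Binding: bottling and hops. Non-binding: water (5 unused), fermentation (4 unused).
Since water, fermentation are not tight, their duals are 0.
Dual feasibility on the basic columns requires 1·y_bottling + 5·y_hops = 36.5, 1·y_bottling + 2·y_hops = 20.
This yields shadow prices y_bottling = 9, y_hops = 5.5.
Shadow price of bottling = 9.

9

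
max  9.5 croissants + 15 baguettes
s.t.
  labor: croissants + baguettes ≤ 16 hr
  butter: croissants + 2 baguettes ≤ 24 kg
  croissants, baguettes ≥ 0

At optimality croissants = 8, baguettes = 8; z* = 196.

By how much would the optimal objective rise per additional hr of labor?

4

Both labor and butter are binding at x*.
From A_Bᵀ y = c: 1·y_labor + 1·y_butter = 9.5; 1·y_labor + 2·y_butter = 15.
Solving: y_labor = 4, y_butter = 5.5.
Shadow price of labor = 4.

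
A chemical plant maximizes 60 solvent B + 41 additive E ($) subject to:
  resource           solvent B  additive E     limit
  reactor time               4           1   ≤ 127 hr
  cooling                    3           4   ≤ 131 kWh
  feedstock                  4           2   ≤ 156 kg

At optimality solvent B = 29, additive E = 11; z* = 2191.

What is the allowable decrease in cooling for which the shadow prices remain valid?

35.75

Binding constraints: reactor time, cooling. The basis is B = [[4,1],[3,4]] with det 13.
Per unit decrease in cooling, x* moves by d = (0.0769, -0.3077).
The basis stays optimal until additive E reaches 0; allowable decrease = 35.75 kWh.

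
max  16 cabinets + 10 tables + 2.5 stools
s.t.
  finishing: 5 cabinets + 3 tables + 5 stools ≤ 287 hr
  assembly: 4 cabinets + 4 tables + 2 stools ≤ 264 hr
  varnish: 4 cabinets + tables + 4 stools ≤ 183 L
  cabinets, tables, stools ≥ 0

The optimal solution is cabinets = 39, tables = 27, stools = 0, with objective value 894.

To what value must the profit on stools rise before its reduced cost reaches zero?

Check each constraint at x*: finishing 276/287 (slack 11); assembly 264/264 (tight); varnish 183/183 (tight).
Slack constraints have shadow price 0 (complementary slackness).
Dual feasibility on the basic columns requires 4·y_assembly + 4·y_varnish = 16, 4·y_assembly + 1·y_varnish = 10.
Solving: y_assembly = 2, y_varnish = 2.
stools enters the basis when its profit ≥ yᵀa₃ = 2·2 + 2·4 = 12.

12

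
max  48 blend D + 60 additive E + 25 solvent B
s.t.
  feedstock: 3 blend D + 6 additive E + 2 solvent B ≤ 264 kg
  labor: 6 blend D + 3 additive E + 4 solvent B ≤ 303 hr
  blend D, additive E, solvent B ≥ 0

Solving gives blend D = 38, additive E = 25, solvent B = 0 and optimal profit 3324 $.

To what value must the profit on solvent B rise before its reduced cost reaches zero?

32

At the optimum: feedstock uses 264 of 264 (binding); labor uses 303 of 303 (binding).
From A_Bᵀ y = c: 3·y_feedstock + 6·y_labor = 48; 6·y_feedstock + 3·y_labor = 60.
Solving: y_feedstock = 8, y_labor = 4.
solvent B enters the basis when its profit ≥ yᵀa₃ = 8·2 + 4·4 = 32.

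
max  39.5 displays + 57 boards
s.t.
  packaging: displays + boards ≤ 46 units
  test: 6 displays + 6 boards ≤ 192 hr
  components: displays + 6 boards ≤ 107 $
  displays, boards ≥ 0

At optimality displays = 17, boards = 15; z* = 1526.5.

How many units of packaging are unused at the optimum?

14

packaging used = 1·17 + 1·15 = 32; slack = 46 − 32 = 14.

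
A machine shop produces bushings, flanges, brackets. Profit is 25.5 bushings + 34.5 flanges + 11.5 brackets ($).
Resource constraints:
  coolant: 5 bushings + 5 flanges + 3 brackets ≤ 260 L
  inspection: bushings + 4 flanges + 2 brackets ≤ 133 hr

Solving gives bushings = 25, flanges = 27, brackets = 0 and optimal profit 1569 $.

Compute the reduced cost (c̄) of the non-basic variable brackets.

-8

Both coolant and inspection are binding at x*.
Dual feasibility on the basic columns requires 5·y_coolant + 1·y_inspection = 25.5, 5·y_coolant + 4·y_inspection = 34.5.
This yields shadow prices y_coolant = 4.5, y_inspection = 3.
Reduced cost of brackets: c₃ − yᵀa₃ = 11.5 − (4.5·3 + 3·2) = 11.5 − 19.5 = -8.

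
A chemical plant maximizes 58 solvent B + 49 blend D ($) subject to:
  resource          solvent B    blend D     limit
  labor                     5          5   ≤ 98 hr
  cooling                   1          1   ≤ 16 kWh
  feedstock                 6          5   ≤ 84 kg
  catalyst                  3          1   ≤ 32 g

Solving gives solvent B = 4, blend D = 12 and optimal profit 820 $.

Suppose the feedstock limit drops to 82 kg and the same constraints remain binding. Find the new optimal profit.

802

At the optimum: labor uses 80 of 98 (slack = 18); cooling uses 16 of 16 (binding); feedstock uses 84 of 84 (binding); catalyst uses 24 of 32 (slack = 8).
By complementary slackness, y = 0 for the non-binding constraints.
From A_Bᵀ y = c: 1·y_cooling + 6·y_feedstock = 58; 1·y_cooling + 5·y_feedstock = 49.
Solving: y_cooling = 4, y_feedstock = 9.
Δz = y_feedstock·Δb = 9 × (-2) = -18, so new z* = 820 − 18 = 802.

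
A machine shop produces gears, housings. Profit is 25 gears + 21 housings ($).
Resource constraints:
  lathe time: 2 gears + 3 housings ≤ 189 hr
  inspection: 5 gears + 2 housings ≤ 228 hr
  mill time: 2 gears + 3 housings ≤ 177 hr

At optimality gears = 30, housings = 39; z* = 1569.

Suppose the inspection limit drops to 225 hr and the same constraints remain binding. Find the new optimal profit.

Check each constraint at x*: lathe time 177/189 (slack 12); inspection 228/228 (tight); mill time 177/177 (tight).
Slack constraints have shadow price 0 (complementary slackness).
From A_Bᵀ y = c: 5·y_inspection + 2·y_mill time = 25; 2·y_inspection + 3·y_mill time = 21.
Solving: y_inspection = 3, y_mill time = 5.
Δz = y_inspection·Δb = 3 × (-3) = -9, so new z* = 1569 − 9 = 1560.

1560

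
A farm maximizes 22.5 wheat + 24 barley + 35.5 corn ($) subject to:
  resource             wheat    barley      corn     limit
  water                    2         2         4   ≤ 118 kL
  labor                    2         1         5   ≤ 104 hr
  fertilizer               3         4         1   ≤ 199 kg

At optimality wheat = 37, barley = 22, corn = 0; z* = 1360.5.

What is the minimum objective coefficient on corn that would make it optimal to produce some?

37.5

Check each constraint at x*: water 118/118 (tight); labor 96/104 (slack 8); fertilizer 199/199 (tight).
Since labor is not tight, its dual is 0.
Dual feasibility on the basic columns requires 2·y_water + 3·y_fertilizer = 22.5, 2·y_water + 4·y_fertilizer = 24.
Solving: y_water = 9, y_fertilizer = 1.5.
corn enters the basis when its profit ≥ yᵀa₃ = 9·4 + 1.5·1 = 37.5.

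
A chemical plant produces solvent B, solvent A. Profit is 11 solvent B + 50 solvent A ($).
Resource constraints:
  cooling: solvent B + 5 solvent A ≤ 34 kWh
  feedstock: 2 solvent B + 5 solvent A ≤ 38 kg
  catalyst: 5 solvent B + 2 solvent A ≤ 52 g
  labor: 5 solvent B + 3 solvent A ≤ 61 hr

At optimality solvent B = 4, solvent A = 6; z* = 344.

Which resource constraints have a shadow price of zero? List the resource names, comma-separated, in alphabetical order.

cooling: 34/34 (binding)
feedstock: 38/38 (binding)
catalyst: 32/52 (slack 20)
labor: 38/61 (slack 23)
By complementary slackness, a constraint with positive slack has shadow price 0 → catalyst, labor.

catalyst, labor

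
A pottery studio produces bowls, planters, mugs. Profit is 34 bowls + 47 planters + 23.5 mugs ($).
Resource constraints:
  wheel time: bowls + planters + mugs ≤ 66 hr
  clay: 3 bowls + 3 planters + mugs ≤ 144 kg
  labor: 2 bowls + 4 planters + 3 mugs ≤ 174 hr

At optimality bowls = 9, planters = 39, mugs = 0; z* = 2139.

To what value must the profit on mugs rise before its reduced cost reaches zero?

Binding: clay and labor. Non-binding: wheel time (18 unused).
Slack constraints have shadow price 0 (complementary slackness).
From A_Bᵀ y = c: 3·y_clay + 2·y_labor = 34; 3·y_clay + 4·y_labor = 47.
Solving: y_clay = 7, y_labor = 6.5.
mugs enters the basis when its profit ≥ yᵀa₃ = 7·1 + 6.5·3 = 26.5.

26.5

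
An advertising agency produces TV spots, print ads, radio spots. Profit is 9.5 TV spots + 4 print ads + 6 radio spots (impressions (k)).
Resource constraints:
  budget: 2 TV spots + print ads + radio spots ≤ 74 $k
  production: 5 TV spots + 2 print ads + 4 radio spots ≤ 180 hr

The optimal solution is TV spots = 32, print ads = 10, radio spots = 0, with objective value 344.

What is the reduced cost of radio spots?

Check each constraint at x*: budget 74/74 (tight); production 180/180 (tight).
From A_Bᵀ y = c: 2·y_budget + 5·y_production = 9.5; 1·y_budget + 2·y_production = 4.
Solving: y_budget = 1, y_production = 1.5.
Reduced cost of radio spots: c₃ − yᵀa₃ = 6 − (1·1 + 1.5·4) = 6 − 7 = -1.

-1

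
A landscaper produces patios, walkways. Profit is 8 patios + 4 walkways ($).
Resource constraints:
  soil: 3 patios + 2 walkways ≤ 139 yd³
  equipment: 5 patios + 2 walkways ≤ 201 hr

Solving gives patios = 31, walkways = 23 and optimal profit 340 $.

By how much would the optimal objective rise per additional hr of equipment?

1

Check each constraint at x*: soil 139/139 (tight); equipment 201/201 (tight).
Dual feasibility on the basic columns requires 3·y_soil + 5·y_equipment = 8, 2·y_soil + 2·y_equipment = 4.
→ y_soil = 1 and y_equipment = 1.
Shadow price of equipment = 1.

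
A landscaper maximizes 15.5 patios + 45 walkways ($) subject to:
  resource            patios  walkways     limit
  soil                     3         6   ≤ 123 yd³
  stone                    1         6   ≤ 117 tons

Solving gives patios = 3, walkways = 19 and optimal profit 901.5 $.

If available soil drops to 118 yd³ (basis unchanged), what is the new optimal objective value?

Both soil and stone are binding at x*.
From A_Bᵀ y = c: 3·y_soil + 1·y_stone = 15.5; 6·y_soil + 6·y_stone = 45.
This yields shadow prices y_soil = 4, y_stone = 3.5.
Δz = y_soil·Δb = 4 × (-5) = -20, so new z* = 901.5 − 20 = 881.5.

881.5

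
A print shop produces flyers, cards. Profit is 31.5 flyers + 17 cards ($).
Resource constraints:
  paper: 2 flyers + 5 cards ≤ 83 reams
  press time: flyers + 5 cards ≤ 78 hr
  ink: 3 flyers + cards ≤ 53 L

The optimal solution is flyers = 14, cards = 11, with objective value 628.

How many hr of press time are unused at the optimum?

9

press time used = 1·14 + 5·11 = 69; slack = 78 − 69 = 9.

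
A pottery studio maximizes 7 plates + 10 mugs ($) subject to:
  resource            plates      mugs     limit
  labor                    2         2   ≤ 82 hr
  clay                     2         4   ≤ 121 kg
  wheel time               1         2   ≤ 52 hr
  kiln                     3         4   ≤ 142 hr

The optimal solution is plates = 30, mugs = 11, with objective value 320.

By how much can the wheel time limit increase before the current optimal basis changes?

Binding constraints: labor, wheel time. The basis is B = [[2,2],[1,2]] with det 2.
Per unit increase in wheel time, x* moves by d = (-1, 1).
The basis stays optimal until kiln becomes binding; allowable increase = 8 hr.

8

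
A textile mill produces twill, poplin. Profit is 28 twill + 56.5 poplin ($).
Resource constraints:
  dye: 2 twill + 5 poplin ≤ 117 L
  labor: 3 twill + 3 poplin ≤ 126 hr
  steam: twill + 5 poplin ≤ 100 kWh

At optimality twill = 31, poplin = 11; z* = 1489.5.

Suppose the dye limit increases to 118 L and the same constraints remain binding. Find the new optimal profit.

At the optimum: dye uses 117 of 117 (binding); labor uses 126 of 126 (binding); steam uses 86 of 100 (slack = 14).
Slack constraints have shadow price 0 (complementary slackness).
From A_Bᵀ y = c: 2·y_dye + 3·y_labor = 28; 5·y_dye + 3·y_labor = 56.5.
Solving: y_dye = 9.5, y_labor = 3.
Δz = y_dye·Δb = 9.5 × (1) = 9.5, so new z* = 1489.5 + 9.5 = 1499.

1499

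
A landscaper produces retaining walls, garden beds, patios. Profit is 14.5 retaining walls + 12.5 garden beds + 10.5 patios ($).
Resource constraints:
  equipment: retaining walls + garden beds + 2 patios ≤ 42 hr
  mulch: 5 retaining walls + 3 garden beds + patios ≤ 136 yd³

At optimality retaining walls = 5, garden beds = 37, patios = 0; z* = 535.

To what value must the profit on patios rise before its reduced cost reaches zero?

20

Both equipment and mulch are binding at x*.
From A_Bᵀ y = c: 1·y_equipment + 5·y_mulch = 14.5; 1·y_equipment + 3·y_mulch = 12.5.
This yields shadow prices y_equipment = 9.5, y_mulch = 1.
patios enters the basis when its profit ≥ yᵀa₃ = 9.5·2 + 1·1 = 20.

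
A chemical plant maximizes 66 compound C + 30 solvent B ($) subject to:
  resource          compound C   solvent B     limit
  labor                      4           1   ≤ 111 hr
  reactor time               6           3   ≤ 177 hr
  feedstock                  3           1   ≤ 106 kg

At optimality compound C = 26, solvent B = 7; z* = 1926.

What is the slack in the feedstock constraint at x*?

21

feedstock used = 3·26 + 1·7 = 85; slack = 106 − 85 = 21.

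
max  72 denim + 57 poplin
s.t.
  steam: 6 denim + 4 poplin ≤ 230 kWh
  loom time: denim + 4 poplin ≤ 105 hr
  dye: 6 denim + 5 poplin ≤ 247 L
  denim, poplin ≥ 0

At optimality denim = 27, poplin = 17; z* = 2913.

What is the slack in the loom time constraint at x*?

loom time used = 1·27 + 4·17 = 95; slack = 105 − 95 = 10.

10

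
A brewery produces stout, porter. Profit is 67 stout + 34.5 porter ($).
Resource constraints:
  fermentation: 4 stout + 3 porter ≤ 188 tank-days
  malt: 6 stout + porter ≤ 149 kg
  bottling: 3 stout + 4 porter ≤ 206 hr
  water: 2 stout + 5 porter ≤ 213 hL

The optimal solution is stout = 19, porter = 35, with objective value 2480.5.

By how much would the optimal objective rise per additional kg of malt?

9.5

At the optimum: fermentation uses 181 of 188 (slack = 7); malt uses 149 of 149 (binding); bottling uses 197 of 206 (slack = 9); water uses 213 of 213 (binding).
Slack constraints have shadow price 0 (complementary slackness).
From A_Bᵀ y = c: 6·y_malt + 2·y_water = 67; 1·y_malt + 5·y_water = 34.5.
This yields shadow prices y_malt = 9.5, y_water = 5.
Shadow price of malt = 9.5.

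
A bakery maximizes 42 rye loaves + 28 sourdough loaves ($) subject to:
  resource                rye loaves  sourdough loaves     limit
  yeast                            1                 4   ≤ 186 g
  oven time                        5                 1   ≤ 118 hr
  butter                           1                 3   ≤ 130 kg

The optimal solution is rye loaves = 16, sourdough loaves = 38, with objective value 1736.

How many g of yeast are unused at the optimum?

yeast used = 1·16 + 4·38 = 168; slack = 186 − 168 = 18.

18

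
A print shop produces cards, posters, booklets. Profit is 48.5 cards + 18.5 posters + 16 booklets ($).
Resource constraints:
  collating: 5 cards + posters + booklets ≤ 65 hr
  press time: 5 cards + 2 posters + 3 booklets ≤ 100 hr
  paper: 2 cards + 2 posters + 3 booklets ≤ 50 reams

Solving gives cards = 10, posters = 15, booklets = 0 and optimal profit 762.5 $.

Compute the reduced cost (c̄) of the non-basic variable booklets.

At the optimum: collating uses 65 of 65 (binding); press time uses 80 of 100 (slack = 20); paper uses 50 of 50 (binding).
Slack constraints have shadow price 0 (complementary slackness).
From A_Bᵀ y = c: 5·y_collating + 2·y_paper = 48.5; 1·y_collating + 2·y_paper = 18.5.
Solving: y_collating = 7.5, y_paper = 5.5.
Reduced cost of booklets: c₃ − yᵀa₃ = 16 − (7.5·1 + 5.5·3) = 16 − 24 = -8.

-8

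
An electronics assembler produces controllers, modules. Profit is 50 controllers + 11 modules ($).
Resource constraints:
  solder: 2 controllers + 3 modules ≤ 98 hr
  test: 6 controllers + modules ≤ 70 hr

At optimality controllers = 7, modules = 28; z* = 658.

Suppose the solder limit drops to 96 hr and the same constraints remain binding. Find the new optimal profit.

656

Check each constraint at x*: solder 98/98 (tight); test 70/70 (tight).
From A_Bᵀ y = c: 2·y_solder + 6·y_test = 50; 3·y_solder + 1·y_test = 11.
Solving: y_solder = 1, y_test = 8.
Δz = y_solder·Δb = 1 × (-2) = -2, so new z* = 658 − 2 = 656.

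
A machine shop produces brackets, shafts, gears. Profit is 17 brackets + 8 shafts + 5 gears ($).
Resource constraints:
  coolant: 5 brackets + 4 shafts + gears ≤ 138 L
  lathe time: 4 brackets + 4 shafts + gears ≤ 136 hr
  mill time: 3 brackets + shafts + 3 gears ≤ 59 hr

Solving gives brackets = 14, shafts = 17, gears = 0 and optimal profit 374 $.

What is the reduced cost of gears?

Check each constraint at x*: coolant 138/138 (tight); lathe time 124/136 (slack 12); mill time 59/59 (tight).
Since lathe time is not tight, its dual is 0.
The binding rows give the dual system: 5·y_coolant + 3·y_mill time = 17 and 4·y_coolant + 1·y_mill time = 8.
Solving: y_coolant = 1, y_mill time = 4.
Reduced cost of gears: c₃ − yᵀa₃ = 5 − (1·1 + 4·3) = 5 − 13 = -8.

-8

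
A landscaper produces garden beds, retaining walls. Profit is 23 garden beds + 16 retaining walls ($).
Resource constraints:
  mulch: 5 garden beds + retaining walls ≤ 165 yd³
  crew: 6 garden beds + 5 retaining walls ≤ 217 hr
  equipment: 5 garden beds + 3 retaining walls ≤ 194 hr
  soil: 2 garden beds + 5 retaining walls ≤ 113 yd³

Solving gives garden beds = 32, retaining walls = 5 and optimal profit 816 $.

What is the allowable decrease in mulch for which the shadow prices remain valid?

Binding constraints: mulch, crew. The basis is B = [[5,1],[6,5]] with det 19.
Per unit decrease in mulch, x* moves by d = (-0.2632, 0.3158).
The basis stays optimal until soil becomes binding; allowable decrease = 22.8 yd³.

22.8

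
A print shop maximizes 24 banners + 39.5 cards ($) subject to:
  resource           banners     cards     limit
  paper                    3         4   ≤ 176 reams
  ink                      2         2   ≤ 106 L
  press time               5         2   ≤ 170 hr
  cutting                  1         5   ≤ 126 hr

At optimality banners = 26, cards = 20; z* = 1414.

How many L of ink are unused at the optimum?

ink used = 2·26 + 2·20 = 92; slack = 106 − 92 = 14.

14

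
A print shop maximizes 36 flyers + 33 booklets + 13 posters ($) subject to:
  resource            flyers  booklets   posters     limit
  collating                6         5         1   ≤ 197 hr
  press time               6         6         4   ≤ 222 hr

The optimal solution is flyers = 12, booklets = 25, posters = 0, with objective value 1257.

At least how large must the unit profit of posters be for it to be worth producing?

Check each constraint at x*: collating 197/197 (tight); press time 222/222 (tight).
From A_Bᵀ y = c: 6·y_collating + 6·y_press time = 36; 5·y_collating + 6·y_press time = 33.
→ y_collating = 3 and y_press time = 3.
posters enters the basis when its profit ≥ yᵀa₃ = 3·1 + 3·4 = 15.

15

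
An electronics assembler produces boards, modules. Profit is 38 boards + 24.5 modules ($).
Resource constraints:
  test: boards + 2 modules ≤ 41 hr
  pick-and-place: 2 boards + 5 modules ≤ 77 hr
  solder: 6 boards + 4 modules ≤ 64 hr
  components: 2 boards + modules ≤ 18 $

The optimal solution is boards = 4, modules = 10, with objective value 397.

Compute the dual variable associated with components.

At the optimum: test uses 24 of 41 (slack = 17); pick-and-place uses 58 of 77 (slack = 19); solder uses 64 of 64 (binding); components uses 18 of 18 (binding).
Slack constraints have shadow price 0 (complementary slackness).
From A_Bᵀ y = c: 6·y_solder + 2·y_components = 38; 4·y_solder + 1·y_components = 24.5.
→ y_solder = 5.5 and y_components = 2.5.
Shadow price of components = 2.5.

2.5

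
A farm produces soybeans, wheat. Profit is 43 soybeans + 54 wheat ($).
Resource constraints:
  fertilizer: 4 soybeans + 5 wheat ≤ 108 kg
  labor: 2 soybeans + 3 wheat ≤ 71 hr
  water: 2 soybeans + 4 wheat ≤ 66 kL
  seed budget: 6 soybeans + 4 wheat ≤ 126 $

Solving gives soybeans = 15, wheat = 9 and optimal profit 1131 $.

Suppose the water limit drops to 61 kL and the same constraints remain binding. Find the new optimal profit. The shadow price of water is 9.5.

Δb = -5, so new z* = 1131 + (9.5)·(-5) = 1131 − 47.5 = 1083.5.

1083.5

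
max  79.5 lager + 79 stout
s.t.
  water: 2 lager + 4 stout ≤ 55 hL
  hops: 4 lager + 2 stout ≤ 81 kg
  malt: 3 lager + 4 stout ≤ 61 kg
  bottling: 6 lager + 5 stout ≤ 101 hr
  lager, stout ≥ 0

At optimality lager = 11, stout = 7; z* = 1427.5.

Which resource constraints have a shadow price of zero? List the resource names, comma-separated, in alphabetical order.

hops, water

water: 50/55 (slack 5)
hops: 58/81 (slack 23)
malt: 61/61 (binding)
bottling: 101/101 (binding)
By complementary slackness, a constraint with positive slack has shadow price 0 → hops, water.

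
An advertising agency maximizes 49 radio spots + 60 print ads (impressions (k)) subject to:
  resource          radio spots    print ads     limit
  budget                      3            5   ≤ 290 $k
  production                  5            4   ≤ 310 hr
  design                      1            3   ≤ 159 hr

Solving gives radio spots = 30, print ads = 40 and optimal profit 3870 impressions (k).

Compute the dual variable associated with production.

5

At the optimum: budget uses 290 of 290 (binding); production uses 310 of 310 (binding); design uses 150 of 159 (slack = 9).
Since design is not tight, its dual is 0.
The binding rows give the dual system: 3·y_budget + 5·y_production = 49 and 5·y_budget + 4·y_production = 60.
Solving: y_budget = 8, y_production = 5.
Shadow price of production = 5.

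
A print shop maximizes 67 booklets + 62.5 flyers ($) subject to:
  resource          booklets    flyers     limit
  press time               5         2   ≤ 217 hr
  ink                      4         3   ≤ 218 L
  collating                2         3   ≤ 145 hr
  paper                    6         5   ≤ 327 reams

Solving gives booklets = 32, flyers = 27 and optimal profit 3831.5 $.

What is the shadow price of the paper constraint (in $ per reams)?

9.5

Check each constraint at x*: press time 214/217 (slack 3); ink 209/218 (slack 9); collating 145/145 (tight); paper 327/327 (tight).
By complementary slackness, y = 0 for the non-binding constraints.
The binding rows give the dual system: 2·y_collating + 6·y_paper = 67 and 3·y_collating + 5·y_paper = 62.5.
→ y_collating = 5 and y_paper = 9.5.
Shadow price of paper = 9.5.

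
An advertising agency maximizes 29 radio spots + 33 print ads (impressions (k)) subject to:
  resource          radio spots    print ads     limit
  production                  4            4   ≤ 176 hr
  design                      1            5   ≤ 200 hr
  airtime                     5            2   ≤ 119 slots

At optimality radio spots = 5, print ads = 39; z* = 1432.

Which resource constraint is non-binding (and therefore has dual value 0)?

production: 176/176 (binding)
design: 200/200 (binding)
airtime: 103/119 (slack 16)
By complementary slackness, a constraint with positive slack has shadow price 0 → airtime.

airtime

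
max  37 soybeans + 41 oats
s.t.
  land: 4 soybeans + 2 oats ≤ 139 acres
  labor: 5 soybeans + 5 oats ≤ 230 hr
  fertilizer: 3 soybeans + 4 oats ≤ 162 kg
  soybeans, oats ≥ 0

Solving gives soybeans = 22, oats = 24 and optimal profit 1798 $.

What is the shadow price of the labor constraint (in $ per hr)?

Check each constraint at x*: land 136/139 (slack 3); labor 230/230 (tight); fertilizer 162/162 (tight).
Slack constraints have shadow price 0 (complementary slackness).
The binding rows give the dual system: 5·y_labor + 3·y_fertilizer = 37 and 5·y_labor + 4·y_fertilizer = 41.
→ y_labor = 5 and y_fertilizer = 4.
Shadow price of labor = 5.

5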